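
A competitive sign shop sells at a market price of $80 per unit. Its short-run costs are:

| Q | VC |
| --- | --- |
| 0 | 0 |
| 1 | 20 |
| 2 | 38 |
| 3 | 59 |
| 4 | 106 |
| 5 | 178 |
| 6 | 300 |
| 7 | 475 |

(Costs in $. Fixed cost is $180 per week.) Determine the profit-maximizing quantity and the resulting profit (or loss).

Profit at each row (π = 80Q − TC): Q=0: -180; Q=1: -120; Q=2: -58; Q=3: 1; Q=4: 34; Q=5: 42; Q=6: 0; Q=7: -95.
Profit is maximized at Q = 5. AVC there is 178/5 = $35.60 ≤ P, so producing beats shutting down (which would give -$180).

Q = 5; profit = $42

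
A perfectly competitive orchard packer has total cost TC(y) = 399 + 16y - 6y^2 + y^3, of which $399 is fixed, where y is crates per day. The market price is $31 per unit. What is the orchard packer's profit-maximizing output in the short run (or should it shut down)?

From TC, MC = TC'(y) = 16 - 12y + 3y^2 and AVC = VC/y = 16 - 6y + y^2.
AVC hits its minimum where MC = AVC, at y = 3, giving min AVC = 16 - 6·3 + 3^2 = $7.
P = $31 exceeds min AVC = $7, so the firm stays open.
Solving P = MC: -15 - 12y + 3y^2 = 0 ⇒ y = -1 or 5. On the upward-sloping branch, y* = 5.
Check: AVC at y = 5 is $11 ≤ P, so revenue covers variable cost.
Profit = P·y − TC = 31·5 − 454 = -$299, a loss, but smaller than the $399 fixed cost the firm would lose by shutting down.

Produce at y = 5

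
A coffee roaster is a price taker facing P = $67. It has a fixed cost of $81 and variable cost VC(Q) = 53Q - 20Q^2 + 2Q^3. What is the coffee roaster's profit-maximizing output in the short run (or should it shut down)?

Strip out fixed cost: VC = 53Q - 20Q^2 + 2Q^3. Then AVC = 53 - 20Q + 2Q^2 and MC = 53 - 40Q + 6Q^2.
AVC is minimized where dAVC/dQ = -20 + 4Q = 0, at Q = 5; min AVC = 53 - 20·5 + 2·5^2 = $3.
Since P = $67 ≥ min AVC = $3, price covers variable cost and the firm should produce.
P = MC gives -14 - 40Q + 6Q^2 = 0, with roots -1/3 and 7. Take the larger (rising MC): Q* = 7.
Check: AVC at Q = 7 is $11 ≤ P, so revenue covers variable cost.
Profit = P·Q − TC = 67·7 − 158 = $311.

Produce at Q = 7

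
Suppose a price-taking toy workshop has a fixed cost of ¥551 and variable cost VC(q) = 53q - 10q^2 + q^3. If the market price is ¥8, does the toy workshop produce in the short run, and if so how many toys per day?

Strip out fixed cost: VC = 53q - 10q^2 + q^3. Then AVC = 53 - 10q + q^2 and MC = 53 - 20q + 3q^2.
The AVC parabola has its vertex at q = 10/2 = 5, where AVC = 53 - 10·5 + 5^2 = ¥28.
With P < min AVC (¥8 < ¥28), every unit sold adds to the loss.
Shutting down limits the loss to fixed cost, ¥551.

Shut down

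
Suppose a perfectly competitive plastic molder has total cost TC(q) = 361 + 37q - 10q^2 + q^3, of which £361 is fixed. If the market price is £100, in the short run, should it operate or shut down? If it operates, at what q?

Strip out fixed cost: VC = 37q - 10q^2 + q^3. Then AVC = 37 - 10q + q^2 and MC = 37 - 20q + 3q^2.
AVC hits its minimum where MC = AVC, at q = 5, giving min AVC = 37 - 10·5 + 5^2 = £12.
P = £100 exceeds min AVC = £12, so the firm stays open.
P = MC gives -63 - 20q + 3q^2 = 0, with roots -7/3 and 9. Take the larger (rising MC): q* = 9.
Check: AVC at q = 9 is £28 ≤ P, so revenue covers variable cost.
Profit = P·q − TC = 100·9 − 613 = £287.

Produce at q = 9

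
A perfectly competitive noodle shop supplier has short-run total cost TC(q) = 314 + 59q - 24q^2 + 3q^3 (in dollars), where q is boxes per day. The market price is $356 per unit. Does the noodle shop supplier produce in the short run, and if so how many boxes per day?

From TC, MC = TC'(q) = 59 - 48q + 9q^2 and AVC = VC/q = 59 - 24q + 3q^2.
AVC is minimized where dAVC/dq = -24 + 6q = 0, at q = 4; min AVC = 59 - 24·4 + 3·4^2 = $11.
Since P = $356 ≥ min AVC = $11, price covers variable cost and the firm should produce.
P = MC gives -297 - 48q + 9q^2 = 0, with roots -11/3 and 9. Take the larger (rising MC): q* = 9.
Check: AVC at q = 9 is $86 ≤ P, so revenue covers variable cost.
Profit = P·q − TC = 356·9 − 1088 = $2116.

Produce at q = 9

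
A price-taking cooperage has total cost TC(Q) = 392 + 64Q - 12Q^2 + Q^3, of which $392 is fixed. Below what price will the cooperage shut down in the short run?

Short-run supply begins at min AVC. From VC = 64Q - 12Q^2 + Q^3, AVC = 64 - 12Q + Q^2.
dAVC/dQ = -12 + 2Q = 0 gives Q = 6. min AVC = 64 - 12·6 + 6^2 = 28.
The firm shuts down for any P below $28.

$28 per unit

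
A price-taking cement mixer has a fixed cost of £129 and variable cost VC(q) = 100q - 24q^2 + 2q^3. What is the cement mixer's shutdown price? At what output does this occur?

The firm shuts down when price falls below the minimum of average variable cost. AVC = VC/q = 100 - 24q + 2q^2.
At the minimum of AVC, MC = AVC. MC = 100 - 48q + 6q^2; setting MC = AVC gives 4q^2 - 24q = 0, so q = 6. min AVC = 28.
For P < £28 the firm produces nothing.

£28 per unit, at q = 6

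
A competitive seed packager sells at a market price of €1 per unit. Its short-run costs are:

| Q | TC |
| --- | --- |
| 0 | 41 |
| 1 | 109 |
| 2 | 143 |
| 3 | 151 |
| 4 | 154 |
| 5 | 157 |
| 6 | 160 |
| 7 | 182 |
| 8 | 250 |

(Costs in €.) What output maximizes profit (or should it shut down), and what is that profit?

Tabulate TR − TC: Q=0: -41; Q=1: -108; Q=2: -141; Q=3: -148; Q=4: -150; Q=5: -152; Q=6: -154; Q=7: -175; Q=8: -242.
Profit is highest at Q = 0. Equivalently, the lowest AVC in the table is 119/6 ≈ €19.83 at Q = 6, and P = €1 falls below it — price never covers variable cost, so the firm shuts down and loses only its fixed cost.

Q = 0 (shut down); profit = -€41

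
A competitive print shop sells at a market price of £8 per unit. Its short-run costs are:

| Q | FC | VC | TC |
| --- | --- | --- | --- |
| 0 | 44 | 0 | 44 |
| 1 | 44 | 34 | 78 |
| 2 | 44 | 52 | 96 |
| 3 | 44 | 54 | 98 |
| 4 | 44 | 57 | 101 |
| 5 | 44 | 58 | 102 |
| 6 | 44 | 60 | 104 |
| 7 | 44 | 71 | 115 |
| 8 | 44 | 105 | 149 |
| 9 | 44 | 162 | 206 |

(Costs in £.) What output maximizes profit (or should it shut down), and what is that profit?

Profit at each row (π = 8Q − TC): Q=0: -44; Q=1: -70; Q=2: -80; Q=3: -74; Q=4: -69; Q=5: -62; Q=6: -56; Q=7: -59; Q=8: -85; Q=9: -134.
Profit is highest at Q = 0. Equivalently, the lowest AVC in the table is 60/6 ≈ £10 at Q = 6, and P = £8 falls below it — price never covers variable cost, so the firm shuts down and loses only its fixed cost.

Q = 0 (shut down); profit = -£44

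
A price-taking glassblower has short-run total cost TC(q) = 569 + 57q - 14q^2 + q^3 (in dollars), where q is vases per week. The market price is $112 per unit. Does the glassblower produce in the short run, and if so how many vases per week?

Produce at q = 11

From TC, MC = TC'(q) = 57 - 28q + 3q^2 and AVC = VC/q = 57 - 14q + q^2.
The AVC parabola has its vertex at q = 14/2 = 7, where AVC = 57 - 14·7 + 7^2 = $8.
Because $112 ≥ $8, revenue can cover variable cost; the firm operates.
Set P = MC: 112 = 57 - 28q + 3q^2 → -55 - 28q + 3q^2 = 0. The roots are q = -5/3 and q = 11; the profit-maximizing output is on the rising part of MC, so q* = 11.
Check: AVC at q = 11 is $24 ≤ P, so revenue covers variable cost.
Profit = P·q − TC = 112·11 − 833 = $399.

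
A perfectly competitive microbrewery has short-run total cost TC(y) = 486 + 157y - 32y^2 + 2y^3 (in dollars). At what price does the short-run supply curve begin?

$29 per unit

The firm shuts down when price falls below the minimum of average variable cost. AVC = VC/y = 157 - 32y + 2y^2.
At the minimum of AVC, MC = AVC. MC = 157 - 64y + 6y^2; setting MC = AVC gives 4y^2 - 32y = 0, so y = 8. min AVC = 29.
For P < $29 the firm produces nothing.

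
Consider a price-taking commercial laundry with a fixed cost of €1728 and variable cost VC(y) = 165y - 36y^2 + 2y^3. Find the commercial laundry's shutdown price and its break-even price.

AVC = 165 - 36y + 2y^2; minimized at y = 9, giving min AVC = €3. That is the shutdown price.
ATC = 1728/y + 165 - 36y + 2y^2. Setting dATC/dy = −1728/y^2 − 36 + 4y = 0 gives y = 12 (since 4·12^3 − 36·12^2 = 1728).
min ATC = 1728/12 + 165 − 36·12 + 2·12^2 = €165. That is the break-even price.
For €3 ≤ P < €165 the firm produces at a loss; below €3 it shuts down.

Shutdown price = €3; break-even price = €165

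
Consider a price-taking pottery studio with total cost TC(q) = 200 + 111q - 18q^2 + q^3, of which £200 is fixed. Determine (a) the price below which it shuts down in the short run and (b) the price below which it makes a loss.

Shutdown price = £30; break-even price = £51

AVC = 111 - 18q + q^2; minimized at q = 9, giving min AVC = £30. That is the shutdown price.
ATC = 200/q + 111 - 18q + q^2. Setting dATC/dq = −200/q^2 − 18 + 2q = 0 gives q = 10 (since 2·10^3 − 18·10^2 = 200).
min ATC = 200/10 + 111 − 18·10 + 10^2 = £51. That is the break-even price.
Between these two prices the firm operates at a loss; above £51 it earns a profit.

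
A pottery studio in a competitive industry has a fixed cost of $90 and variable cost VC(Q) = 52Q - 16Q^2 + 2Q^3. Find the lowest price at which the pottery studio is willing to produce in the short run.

The shutdown price is the minimum of AVC. VC = 52Q - 16Q^2 + 2Q^3, so AVC = 52 - 16Q + 2Q^2.
dAVC/dQ = -16 + 4Q = 0 gives Q = 4. min AVC = 52 - 16·4 + 2·4^2 = 20.
For P < $20 the firm produces nothing.

$20 per unit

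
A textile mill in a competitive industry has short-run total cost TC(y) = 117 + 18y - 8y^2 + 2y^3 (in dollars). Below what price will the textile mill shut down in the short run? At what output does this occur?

$10 per unit, at y = 2

The firm shuts down when price falls below the minimum of average variable cost. AVC = VC/y = 18 - 8y + 2y^2.
At the minimum of AVC, MC = AVC. MC = 18 - 16y + 6y^2; setting MC = AVC gives 4y^2 - 8y = 0, so y = 2. min AVC = 10.
The firm shuts down for any P below $10.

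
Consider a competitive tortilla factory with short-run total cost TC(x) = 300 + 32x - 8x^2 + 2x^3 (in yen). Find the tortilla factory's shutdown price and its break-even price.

Shutdown price = ¥24; break-even price = ¥102

AVC = 32 - 8x + 2x^2; minimized at x = 2, giving min AVC = ¥24. That is the shutdown price.
ATC = 300/x + 32 - 8x + 2x^2. Setting dATC/dx = −300/x^2 − 8 + 4x = 0 gives x = 5 (since 4·5^3 − 8·5^2 = 300).
min ATC = 300/5 + 32 − 8·5 + 2·5^2 = ¥102. That is the break-even price.
For ¥24 ≤ P < ¥102 the firm produces at a loss; below ¥24 it shuts down.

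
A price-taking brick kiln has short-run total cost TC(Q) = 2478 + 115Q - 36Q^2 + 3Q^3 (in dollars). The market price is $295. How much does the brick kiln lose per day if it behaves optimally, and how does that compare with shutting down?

Profit = -$78 at Q = 10

AVC = 115 - 36Q + 3Q^2 has its minimum $7 at Q = 6; price $295 clears that bar, so the firm operates.
With MC = 115 - 72Q + 9Q^2, P = MC on the upward-sloping part at Q* = 10.
TR = 295·10 = 2950. TC = 2478 + 550 = 3028. Profit = 2950 − 3028 = -$78.
That loss of $78 beats the $2478 the firm would lose by shutting down; producing recovers $2400 of fixed cost.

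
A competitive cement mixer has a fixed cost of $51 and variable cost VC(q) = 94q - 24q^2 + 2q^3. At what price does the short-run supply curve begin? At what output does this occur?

$22 per unit, at q = 6

The shutdown price is the minimum of AVC. VC = 94q - 24q^2 + 2q^3, so AVC = 94 - 24q + 2q^2.
dAVC/dq = -24 + 4q = 0 gives q = 6. min AVC = 94 - 24·6 + 2·6^2 = 22.
For P < $22 the firm produces nothing.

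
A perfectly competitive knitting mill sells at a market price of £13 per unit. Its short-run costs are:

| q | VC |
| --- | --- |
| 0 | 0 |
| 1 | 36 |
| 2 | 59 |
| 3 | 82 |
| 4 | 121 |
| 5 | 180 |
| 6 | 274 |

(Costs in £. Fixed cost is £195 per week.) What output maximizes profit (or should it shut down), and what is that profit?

Compute π = P·q − TC at each output: q=0: -195; q=1: -218; q=2: -228; q=3: -238; q=4: -264; q=5: -310; q=6: -391.
Profit is highest at q = 0. Equivalently, the lowest AVC in the table is 82/3 ≈ £27.33 at q = 3, and P = £13 falls below it — price never covers variable cost, so the firm shuts down and loses only its fixed cost.

q = 0 (shut down); profit = -£195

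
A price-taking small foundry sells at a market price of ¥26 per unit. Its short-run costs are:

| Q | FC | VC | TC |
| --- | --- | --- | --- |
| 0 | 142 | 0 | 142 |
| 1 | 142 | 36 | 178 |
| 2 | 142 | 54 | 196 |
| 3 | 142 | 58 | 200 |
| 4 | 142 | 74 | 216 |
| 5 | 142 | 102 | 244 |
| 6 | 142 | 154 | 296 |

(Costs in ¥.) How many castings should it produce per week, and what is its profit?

Compute π = P·Q − TC at each output: Q=0: -142; Q=1: -152; Q=2: -144; Q=3: -122; Q=4: -112; Q=5: -114; Q=6: -140.
Profit is maximized at Q = 4. AVC there is 74/4 = ¥18.50 ≤ P, so producing beats shutting down (which would give -¥142).

Q = 4; profit = -¥112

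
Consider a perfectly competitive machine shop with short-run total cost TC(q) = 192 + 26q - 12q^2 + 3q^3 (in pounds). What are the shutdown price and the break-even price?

Shutdown price = £14; break-even price = £74

Shutdown price = min AVC. AVC = 26 - 12q + 3q^2, with vertex at q = 2 and minimum £14.
ATC = 192/q + 26 - 12q + 3q^2. Setting dATC/dq = −192/q^2 − 12 + 6q = 0 gives q = 4 (since 6·4^3 − 12·4^2 = 192).
min ATC = 192/4 + 26 − 12·4 + 3·4^2 = £74. That is the break-even price.
Between these two prices the firm operates at a loss; above £74 it earns a profit.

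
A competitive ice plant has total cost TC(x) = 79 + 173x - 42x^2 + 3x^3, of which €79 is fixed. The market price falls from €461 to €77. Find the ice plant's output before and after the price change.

AVC = 173 - 42x + 3x^2, minimized at x = 7 where min AVC = €26. MC = 173 - 84x + 9x^2.
At P = €461 ≥ min AVC, set P = MC on the rising branch: x = 12.
At P = €77 ≥ min AVC, set P = MC: x = 8. The firm stays open but cuts output.

Output falls from 12 to 8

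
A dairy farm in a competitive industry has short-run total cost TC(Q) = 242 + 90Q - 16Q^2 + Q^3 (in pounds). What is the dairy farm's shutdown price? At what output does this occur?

Short-run supply begins at min AVC. From VC = 90Q - 16Q^2 + Q^3, AVC = 90 - 16Q + Q^2.
At the minimum of AVC, MC = AVC. MC = 90 - 32Q + 3Q^2; setting MC = AVC gives 2Q^2 - 16Q = 0, so Q = 8. min AVC = 26.
So the shutdown price is £26.

£26 per unit, at Q = 8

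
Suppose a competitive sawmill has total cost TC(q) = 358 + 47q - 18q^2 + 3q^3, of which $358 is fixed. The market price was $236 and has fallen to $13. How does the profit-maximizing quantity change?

AVC = 47 - 18q + 3q^2, minimized at q = 3 where min AVC = $20. MC = 47 - 36q + 9q^2.
At P = $236 ≥ min AVC, set P = MC on the rising branch: q = 7.
At P = $13 < min AVC = $20, price no longer covers variable cost at any output, so the firm shuts down: q = 0.

Output falls from 7 to 0 (the firm shuts down)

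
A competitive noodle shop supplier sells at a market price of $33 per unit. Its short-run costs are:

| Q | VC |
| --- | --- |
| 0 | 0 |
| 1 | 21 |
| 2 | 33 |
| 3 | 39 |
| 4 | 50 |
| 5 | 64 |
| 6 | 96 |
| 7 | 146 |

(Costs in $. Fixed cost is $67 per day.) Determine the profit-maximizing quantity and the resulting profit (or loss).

Profit at each row (π = 33Q − TC): Q=0: -67; Q=1: -55; Q=2: -34; Q=3: -7; Q=4: 15; Q=5: 34; Q=6: 35; Q=7: 18.
Profit is maximized at Q = 6. AVC there is 96/6 = $16 ≤ P, so producing beats shutting down (which would give -$67).

Q = 6; profit = $35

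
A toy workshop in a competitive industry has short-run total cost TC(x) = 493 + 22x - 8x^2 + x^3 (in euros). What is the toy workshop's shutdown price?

The shutdown price is the minimum of AVC. VC = 22x - 8x^2 + x^3, so AVC = 22 - 8x + x^2.
dAVC/dx = -8 + 2x = 0 gives x = 4. min AVC = 22 - 8·4 + 4^2 = 6.
The firm shuts down for any P below €6.

€6 per unit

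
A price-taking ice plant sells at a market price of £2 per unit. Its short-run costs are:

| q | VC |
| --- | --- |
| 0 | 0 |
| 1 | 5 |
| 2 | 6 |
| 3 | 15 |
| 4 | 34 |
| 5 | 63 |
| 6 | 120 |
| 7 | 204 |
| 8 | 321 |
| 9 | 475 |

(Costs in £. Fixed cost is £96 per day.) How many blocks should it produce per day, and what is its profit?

Compute π = P·q − TC at each output: q=0: -96; q=1: -99; q=2: -98; q=3: -105; q=4: -122; q=5: -149; q=6: -204; q=7: -286; q=8: -401; q=9: -553.
Profit is highest at q = 0. Equivalently, the lowest AVC in the table is 6/2 ≈ £3 at q = 2, and P = £2 falls below it — price never covers variable cost, so the firm shuts down and loses only its fixed cost.

q = 0 (shut down); profit = -£96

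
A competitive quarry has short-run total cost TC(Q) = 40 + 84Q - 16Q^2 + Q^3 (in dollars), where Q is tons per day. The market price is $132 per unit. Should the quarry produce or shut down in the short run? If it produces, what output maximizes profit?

Produce at Q = 12

From TC, MC = TC'(Q) = 84 - 32Q + 3Q^2 and AVC = VC/Q = 84 - 16Q + Q^2.
AVC is minimized where dAVC/dQ = -16 + 2Q = 0, at Q = 8; min AVC = 84 - 16·8 + 8^2 = $20.
P = $132 exceeds min AVC = $20, so the firm stays open.
Solving P = MC: -48 - 32Q + 3Q^2 = 0 ⇒ Q = -4/3 or 12. On the upward-sloping branch, Q* = 12.
Check: AVC at Q = 12 is $36 ≤ P, so revenue covers variable cost.
Profit = P·Q − TC = 132·12 − 472 = $1112.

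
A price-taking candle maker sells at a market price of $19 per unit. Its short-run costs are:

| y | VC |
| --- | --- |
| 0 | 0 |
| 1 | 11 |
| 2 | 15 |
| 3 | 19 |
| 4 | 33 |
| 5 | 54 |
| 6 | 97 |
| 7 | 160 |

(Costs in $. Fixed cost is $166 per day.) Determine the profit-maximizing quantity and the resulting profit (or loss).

y = 4; profit = -$123

Tabulate TR − TC: y=0: -166; y=1: -158; y=2: -143; y=3: -128; y=4: -123; y=5: -125; y=6: -149; y=7: -193.
Profit is maximized at y = 4. AVC there is 33/4 = $8.25 ≤ P, so producing beats shutting down (which would give -$166).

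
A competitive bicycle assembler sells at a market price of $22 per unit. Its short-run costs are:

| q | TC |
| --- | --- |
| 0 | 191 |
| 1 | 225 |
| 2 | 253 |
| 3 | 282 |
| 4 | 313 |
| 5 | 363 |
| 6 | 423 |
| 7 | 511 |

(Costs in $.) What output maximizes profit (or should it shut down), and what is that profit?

q = 0 (shut down); profit = -$191

Compute π = P·q − TC at each output: q=0: -191; q=1: -203; q=2: -209; q=3: -216; q=4: -225; q=5: -253; q=6: -291; q=7: -357.
Profit is highest at q = 0. Equivalently, the lowest AVC in the table is 91/3 ≈ $30.33 at q = 3, and P = $22 falls below it — price never covers variable cost, so the firm shuts down and loses only its fixed cost.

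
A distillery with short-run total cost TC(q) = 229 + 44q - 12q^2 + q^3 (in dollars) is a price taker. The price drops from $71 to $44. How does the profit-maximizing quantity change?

MC = 44 - 24q + 3q^2; the shutdown threshold is min AVC = $8 (at q = 6).
At P = $71 ≥ min AVC, set P = MC on the rising branch: q = 9.
At P = $44 ≥ min AVC, set P = MC: q = 8. The firm stays open but cuts output.

Output falls from 9 to 8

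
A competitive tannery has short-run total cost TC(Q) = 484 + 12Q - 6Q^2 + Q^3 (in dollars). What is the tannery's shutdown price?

The firm shuts down when price falls below the minimum of average variable cost. AVC = VC/Q = 12 - 6Q + Q^2.
At the minimum of AVC, MC = AVC. MC = 12 - 12Q + 3Q^2; setting MC = AVC gives 2Q^2 - 6Q = 0, so Q = 3. min AVC = 3.
For P < $3 the firm produces nothing.

$3 per unit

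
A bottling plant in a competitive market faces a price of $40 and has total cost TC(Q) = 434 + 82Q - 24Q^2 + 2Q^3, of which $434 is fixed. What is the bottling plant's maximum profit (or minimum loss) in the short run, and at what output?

Profit = -$238 at Q = 7

AVC = 82 - 24Q + 2Q^2 has its minimum $10 at Q = 6; price $40 clears that bar, so the firm operates.
MC = 82 - 48Q + 6Q^2. Setting P = MC and taking the root on the rising branch gives Q* = 7.
TR = 40·7 = 280. TC = 434 + 84 = 518. Profit = 280 − 518 = -$238.
Shutting down would mean losing the fixed cost of $434, so operating at a loss of $238 is better by $196.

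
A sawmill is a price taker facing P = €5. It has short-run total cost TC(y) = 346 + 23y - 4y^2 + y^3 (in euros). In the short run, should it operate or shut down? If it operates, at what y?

Variable cost is VC = 23y - 4y^2 + y^3, so AVC = VC/y = 23 - 4y + y^2 and MC = dTC/dy = 23 - 8y + 3y^2.
AVC is minimized where dAVC/dy = -4 + 2y = 0, at y = 2; min AVC = 23 - 4·2 + 2^2 = €19.
P = €5 lies below min AVC = €19; no output level covers variable cost.
Shutting down limits the loss to fixed cost, €346.

Shut down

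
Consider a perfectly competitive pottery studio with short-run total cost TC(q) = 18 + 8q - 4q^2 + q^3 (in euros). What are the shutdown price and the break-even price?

Shutdown price = min AVC. AVC = 8 - 4q + q^2, with vertex at q = 2 and minimum €4.
ATC = 18/q + 8 - 4q + q^2. Setting dATC/dq = −18/q^2 − 4 + 2q = 0 gives q = 3 (since 2·3^3 − 4·3^2 = 18).
min ATC = 18/3 + 8 − 4·3 + 3^2 = €11. That is the break-even price.
For €4 ≤ P < €11 the firm produces at a loss; below €4 it shuts down.

Shutdown price = €4; break-even price = €11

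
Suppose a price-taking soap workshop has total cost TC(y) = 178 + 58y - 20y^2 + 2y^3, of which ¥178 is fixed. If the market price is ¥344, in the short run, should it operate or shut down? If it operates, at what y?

Variable cost is VC = 58y - 20y^2 + 2y^3, so AVC = VC/y = 58 - 20y + 2y^2 and MC = dTC/dy = 58 - 40y + 6y^2.
AVC is minimized where dAVC/dy = -20 + 4y = 0, at y = 5; min AVC = 58 - 20·5 + 2·5^2 = ¥8.
Since P = ¥344 ≥ min AVC = ¥8, price covers variable cost and the firm should produce.
P = MC gives -286 - 40y + 6y^2 = 0, with roots -13/3 and 11. Take the larger (rising MC): y* = 11.
Check: AVC at y = 11 is ¥80 ≤ P, so revenue covers variable cost.
Profit = P·y − TC = 344·11 − 1058 = ¥2726.

Produce at y = 11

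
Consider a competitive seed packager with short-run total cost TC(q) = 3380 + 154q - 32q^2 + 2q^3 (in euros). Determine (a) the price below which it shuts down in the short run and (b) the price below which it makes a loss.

Shutdown price = min AVC. AVC = 154 - 32q + 2q^2, with vertex at q = 8 and minimum €26.
ATC = 3380/q + 154 - 32q + 2q^2. Setting dATC/dq = −3380/q^2 − 32 + 4q = 0 gives q = 13 (since 4·13^3 − 32·13^2 = 3380).
min ATC = 3380/13 + 154 − 32·13 + 2·13^2 = €336. That is the break-even price.
For €26 ≤ P < €336 the firm produces at a loss; below €26 it shuts down.

Shutdown price = €26; break-even price = €336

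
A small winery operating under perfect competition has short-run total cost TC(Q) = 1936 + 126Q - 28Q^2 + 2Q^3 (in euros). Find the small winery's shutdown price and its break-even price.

AVC = 126 - 28Q + 2Q^2; minimized at Q = 7, giving min AVC = €28. That is the shutdown price.
ATC = 1936/Q + 126 - 28Q + 2Q^2. Setting dATC/dQ = −1936/Q^2 − 28 + 4Q = 0 gives Q = 11 (since 4·11^3 − 28·11^2 = 1936).
min ATC = 1936/11 + 126 − 28·11 + 2·11^2 = €236. That is the break-even price.
Between these two prices the firm operates at a loss; above €236 it earns a profit.

Shutdown price = €28; break-even price = €236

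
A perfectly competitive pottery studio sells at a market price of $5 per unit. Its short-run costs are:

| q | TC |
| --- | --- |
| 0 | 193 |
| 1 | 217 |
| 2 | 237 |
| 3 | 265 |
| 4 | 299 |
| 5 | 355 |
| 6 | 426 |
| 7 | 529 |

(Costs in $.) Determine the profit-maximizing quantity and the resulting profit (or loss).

q = 0 (shut down); profit = -$193

Compute π = P·q − TC at each output: q=0: -193; q=1: -212; q=2: -227; q=3: -250; q=4: -279; q=5: -330; q=6: -396; q=7: -494.
Profit is highest at q = 0. Equivalently, the lowest AVC in the table is 44/2 ≈ $22 at q = 2, and P = $5 falls below it — price never covers variable cost, so the firm shuts down and loses only its fixed cost.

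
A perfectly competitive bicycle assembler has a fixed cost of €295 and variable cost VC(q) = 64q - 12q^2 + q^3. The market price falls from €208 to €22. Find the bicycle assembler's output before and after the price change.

Output falls from 12 to 0 (the firm shuts down)

MC = 64 - 24q + 3q^2; the shutdown threshold is min AVC = €28 (at q = 6).
With P = €208 above the shutdown price, P = MC gives q = 12.
At P = €22 < min AVC = €28, price no longer covers variable cost at any output, so the firm shuts down: q = 0.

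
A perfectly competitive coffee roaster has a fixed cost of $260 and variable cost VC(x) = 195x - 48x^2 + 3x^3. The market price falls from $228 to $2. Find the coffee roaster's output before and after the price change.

MC = 195 - 96x + 9x^2; the shutdown threshold is min AVC = $3 (at x = 8).
With P = $228 above the shutdown price, P = MC gives x = 11.
At P = $2 < min AVC = $3, price no longer covers variable cost at any output, so the firm shuts down: x = 0.

Output falls from 11 to 0 (the firm shuts down)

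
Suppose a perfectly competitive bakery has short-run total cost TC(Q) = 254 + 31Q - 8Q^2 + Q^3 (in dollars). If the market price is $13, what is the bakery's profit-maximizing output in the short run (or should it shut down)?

Variable cost is VC = 31Q - 8Q^2 + Q^3, so AVC = VC/Q = 31 - 8Q + Q^2 and MC = dTC/dQ = 31 - 16Q + 3Q^2.
The AVC parabola has its vertex at Q = 8/2 = 4, where AVC = 31 - 8·4 + 4^2 = $15.
P = $13 lies below min AVC = $15; no output level covers variable cost.
Best response: produce nothing and absorb the $254 fixed cost.

Shut down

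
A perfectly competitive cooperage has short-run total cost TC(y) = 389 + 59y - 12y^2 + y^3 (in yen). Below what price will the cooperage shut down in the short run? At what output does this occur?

¥23 per unit, at y = 6

The shutdown price is the minimum of AVC. VC = 59y - 12y^2 + y^3, so AVC = 59 - 12y + y^2.
dAVC/dy = -12 + 2y = 0 gives y = 6. min AVC = 59 - 12·6 + 6^2 = 23.
For P < ¥23 the firm produces nothing.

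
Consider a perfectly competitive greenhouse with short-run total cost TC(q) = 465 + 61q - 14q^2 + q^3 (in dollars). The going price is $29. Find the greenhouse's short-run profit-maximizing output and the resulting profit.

AVC = 61 - 14q + q^2; min AVC = $12 at q = 7. Since P = $29 ≥ min AVC, the firm produces.
With MC = 61 - 28q + 3q^2, P = MC on the upward-sloping part at q* = 8.
TR = 29·8 = 232. TC = 465 + 104 = 569. Profit = 232 − 569 = -$337.
Shutting down would mean losing the fixed cost of $465, so operating at a loss of $337 is better by $128.

Profit = -$337 at q = 8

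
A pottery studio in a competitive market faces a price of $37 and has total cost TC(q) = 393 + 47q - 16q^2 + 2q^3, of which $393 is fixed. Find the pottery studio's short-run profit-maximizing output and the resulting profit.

Profit = -$293 at q = 5

AVC = 47 - 16q + 2q^2 has its minimum $15 at q = 4; price $37 clears that bar, so the firm operates.
With MC = 47 - 32q + 6q^2, P = MC on the upward-sloping part at q* = 5.
TR = 37·5 = 185. TC = 393 + 85 = 478. Profit = 185 − 478 = -$293.
By producing, the firm covers all variable cost plus $100 of fixed cost; shutting down would lose the full $393.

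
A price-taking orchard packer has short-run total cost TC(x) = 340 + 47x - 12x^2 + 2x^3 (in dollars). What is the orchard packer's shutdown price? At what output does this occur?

$29 per unit, at x = 3

The firm shuts down when price falls below the minimum of average variable cost. AVC = VC/x = 47 - 12x + 2x^2.
At the minimum of AVC, MC = AVC. MC = 47 - 24x + 6x^2; setting MC = AVC gives 4x^2 - 12x = 0, so x = 3. min AVC = 29.
For P < $29 the firm produces nothing.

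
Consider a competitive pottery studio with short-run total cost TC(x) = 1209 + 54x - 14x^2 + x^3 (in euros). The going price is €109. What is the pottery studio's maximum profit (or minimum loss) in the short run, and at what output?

AVC = 54 - 14x + x^2; min AVC = €5 at x = 7. Since P = €109 ≥ min AVC, the firm produces.
MC = 54 - 28x + 3x^2. Setting P = MC and taking the root on the rising branch gives x* = 11.
TR = 109·11 = 1199. TC = 1209 + 231 = 1440. Profit = 1199 − 1440 = -€241.
That loss of €241 beats the €1209 the firm would lose by shutting down; producing recovers €968 of fixed cost.

Profit = -€241 at x = 11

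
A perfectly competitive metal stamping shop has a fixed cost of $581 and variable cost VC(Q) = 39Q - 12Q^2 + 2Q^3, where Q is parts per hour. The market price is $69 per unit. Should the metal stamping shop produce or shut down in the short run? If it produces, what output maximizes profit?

Produce at Q = 5

Strip out fixed cost: VC = 39Q - 12Q^2 + 2Q^3. Then AVC = 39 - 12Q + 2Q^2 and MC = 39 - 24Q + 6Q^2.
The AVC parabola has its vertex at Q = 12/4 = 3, where AVC = 39 - 12·3 + 2·3^2 = $21.
Because $69 ≥ $21, revenue can cover variable cost; the firm operates.
P = MC gives -30 - 24Q + 6Q^2 = 0, with roots -1 and 5. Take the larger (rising MC): Q* = 5.
Check: AVC at Q = 5 is $29 ≤ P, so revenue covers variable cost.
Profit = P·Q − TC = 69·5 − 726 = -$381, a loss, but smaller than the $581 fixed cost the firm would lose by shutting down.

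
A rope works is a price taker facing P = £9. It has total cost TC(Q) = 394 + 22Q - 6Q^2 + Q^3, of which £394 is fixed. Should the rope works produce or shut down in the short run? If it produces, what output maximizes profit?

Shut down

Variable cost is VC = 22Q - 6Q^2 + Q^3, so AVC = VC/Q = 22 - 6Q + Q^2 and MC = dTC/dQ = 22 - 12Q + 3Q^2.
The AVC parabola has its vertex at Q = 6/2 = 3, where AVC = 22 - 6·3 + 3^2 = £13.
With P < min AVC (£9 < £13), every unit sold adds to the loss.
Shutting down limits the loss to fixed cost, £394.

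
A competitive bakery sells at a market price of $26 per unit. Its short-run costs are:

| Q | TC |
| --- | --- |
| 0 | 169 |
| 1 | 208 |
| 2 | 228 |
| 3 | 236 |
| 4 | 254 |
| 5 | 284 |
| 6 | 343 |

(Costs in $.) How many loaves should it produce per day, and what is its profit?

Profit at each row (π = 26Q − TC): Q=0: -169; Q=1: -182; Q=2: -176; Q=3: -158; Q=4: -150; Q=5: -154; Q=6: -187.
Profit is maximized at Q = 4. AVC there is 85/4 = $21.25 ≤ P, so producing beats shutting down (which would give -$169).

Q = 4; profit = -$150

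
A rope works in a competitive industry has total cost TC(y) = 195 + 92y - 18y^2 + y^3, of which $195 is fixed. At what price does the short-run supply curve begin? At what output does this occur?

$11 per unit, at y = 9

The shutdown price is the minimum of AVC. VC = 92y - 18y^2 + y^3, so AVC = 92 - 18y + y^2.
At the minimum of AVC, MC = AVC. MC = 92 - 36y + 3y^2; setting MC = AVC gives 2y^2 - 18y = 0, so y = 9. min AVC = 11.
For P < $11 the firm produces nothing.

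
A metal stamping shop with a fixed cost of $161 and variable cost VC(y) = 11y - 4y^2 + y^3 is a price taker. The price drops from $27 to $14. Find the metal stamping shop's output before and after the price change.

Output falls from 4 to 3

MC = 11 - 8y + 3y^2; the shutdown threshold is min AVC = $7 (at y = 2).
With P = $27 above the shutdown price, P = MC gives y = 4.
At P = $14 ≥ min AVC, set P = MC: y = 3. The firm stays open but cuts output.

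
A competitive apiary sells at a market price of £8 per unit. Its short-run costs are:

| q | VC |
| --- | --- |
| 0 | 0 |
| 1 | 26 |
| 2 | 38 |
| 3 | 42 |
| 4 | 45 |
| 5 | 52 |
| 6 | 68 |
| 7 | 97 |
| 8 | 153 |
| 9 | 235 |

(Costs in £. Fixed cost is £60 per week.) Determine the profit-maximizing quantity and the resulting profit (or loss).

q = 0 (shut down); profit = -£60

Tabulate TR − TC: q=0: -60; q=1: -78; q=2: -82; q=3: -78; q=4: -73; q=5: -72; q=6: -80; q=7: -101; q=8: -149; q=9: -223.
Profit is highest at q = 0. Equivalently, the lowest AVC in the table is 52/5 ≈ £10.40 at q = 5, and P = £8 falls below it — price never covers variable cost, so the firm shuts down and loses only its fixed cost.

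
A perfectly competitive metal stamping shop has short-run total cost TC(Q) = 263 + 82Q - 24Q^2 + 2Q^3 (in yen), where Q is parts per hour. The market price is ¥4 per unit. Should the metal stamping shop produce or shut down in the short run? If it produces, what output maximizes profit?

Shut down

Strip out fixed cost: VC = 82Q - 24Q^2 + 2Q^3. Then AVC = 82 - 24Q + 2Q^2 and MC = 82 - 48Q + 6Q^2.
The AVC parabola has its vertex at Q = 24/4 = 6, where AVC = 82 - 24·6 + 2·6^2 = ¥10.
With P < min AVC (¥4 < ¥10), every unit sold adds to the loss.
Shutting down limits the loss to fixed cost, ¥263.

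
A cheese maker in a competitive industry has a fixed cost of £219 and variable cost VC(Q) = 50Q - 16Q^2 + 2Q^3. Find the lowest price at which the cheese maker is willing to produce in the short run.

The firm shuts down when price falls below the minimum of average variable cost. AVC = VC/Q = 50 - 16Q + 2Q^2.
At the minimum of AVC, MC = AVC. MC = 50 - 32Q + 6Q^2; setting MC = AVC gives 4Q^2 - 16Q = 0, so Q = 4. min AVC = 18.
The firm shuts down for any P below £18.

£18 per unit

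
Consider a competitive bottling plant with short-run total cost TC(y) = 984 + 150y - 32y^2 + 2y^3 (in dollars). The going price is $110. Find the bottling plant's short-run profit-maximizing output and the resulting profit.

Profit = -$184 at y = 10

AVC = 150 - 32y + 2y^2 has its minimum $22 at y = 8; price $110 clears that bar, so the firm operates.
With MC = 150 - 64y + 6y^2, P = MC on the upward-sloping part at y* = 10.
TR = 110·10 = 1100. TC = 984 + 300 = 1284. Profit = 1100 − 1284 = -$184.
That loss of $184 beats the $984 the firm would lose by shutting down; producing recovers $800 of fixed cost.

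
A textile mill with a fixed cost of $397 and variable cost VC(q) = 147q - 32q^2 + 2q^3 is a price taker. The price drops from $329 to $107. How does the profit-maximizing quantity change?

AVC = 147 - 32q + 2q^2, minimized at q = 8 where min AVC = $19. MC = 147 - 64q + 6q^2.
With P = $329 above the shutdown price, P = MC gives q = 13.
At P = $107 ≥ min AVC, set P = MC: q = 10. The firm stays open but cuts output.

Output falls from 13 to 10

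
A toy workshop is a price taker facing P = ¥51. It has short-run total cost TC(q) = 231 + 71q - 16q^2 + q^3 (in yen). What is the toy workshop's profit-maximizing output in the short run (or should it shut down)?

Produce at q = 10

Strip out fixed cost: VC = 71q - 16q^2 + q^3. Then AVC = 71 - 16q + q^2 and MC = 71 - 32q + 3q^2.
AVC hits its minimum where MC = AVC, at q = 8, giving min AVC = 71 - 16·8 + 8^2 = ¥7.
Since P = ¥51 ≥ min AVC = ¥7, price covers variable cost and the firm should produce.
Solving P = MC: 20 - 32q + 3q^2 = 0 ⇒ q = 2/3 or 10. On the upward-sloping branch, q* = 10.
Check: AVC at q = 10 is ¥11 ≤ P, so revenue covers variable cost.
Profit = P·q − TC = 51·10 − 341 = ¥169.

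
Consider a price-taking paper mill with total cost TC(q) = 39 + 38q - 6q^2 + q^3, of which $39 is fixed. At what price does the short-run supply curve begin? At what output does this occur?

The firm shuts down when price falls below the minimum of average variable cost. AVC = VC/q = 38 - 6q + q^2.
At the minimum of AVC, MC = AVC. MC = 38 - 12q + 3q^2; setting MC = AVC gives 2q^2 - 6q = 0, so q = 3. min AVC = 29.
So the shutdown price is $29.

$29 per unit, at q = 3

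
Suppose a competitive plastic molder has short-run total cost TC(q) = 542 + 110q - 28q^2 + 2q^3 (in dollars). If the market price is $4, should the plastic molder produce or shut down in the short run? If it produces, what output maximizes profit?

Variable cost is VC = 110q - 28q^2 + 2q^3, so AVC = VC/q = 110 - 28q + 2q^2 and MC = dTC/dq = 110 - 56q + 6q^2.
AVC hits its minimum where MC = AVC, at q = 7, giving min AVC = 110 - 28·7 + 2·7^2 = $12.
P = $4 lies below min AVC = $12; no output level covers variable cost.
Shutting down limits the loss to fixed cost, $542.

Shut down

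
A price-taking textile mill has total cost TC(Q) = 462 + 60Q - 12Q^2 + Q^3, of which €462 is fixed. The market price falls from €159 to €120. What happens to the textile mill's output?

Output falls from 11 to 10

MC = 60 - 24Q + 3Q^2; the shutdown threshold is min AVC = €24 (at Q = 6).
At P = €159 ≥ min AVC, set P = MC on the rising branch: Q = 11.
At P = €120 ≥ min AVC, set P = MC: Q = 10. The firm stays open but cuts output.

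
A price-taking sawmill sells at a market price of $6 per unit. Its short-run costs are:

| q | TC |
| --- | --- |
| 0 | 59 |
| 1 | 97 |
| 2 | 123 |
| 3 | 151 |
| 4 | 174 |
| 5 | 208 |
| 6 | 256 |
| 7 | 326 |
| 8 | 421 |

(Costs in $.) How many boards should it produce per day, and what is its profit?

q = 0 (shut down); profit = -$59

Tabulate TR − TC: q=0: -59; q=1: -91; q=2: -111; q=3: -133; q=4: -150; q=5: -178; q=6: -220; q=7: -284; q=8: -373.
Profit is highest at q = 0. Equivalently, the lowest AVC in the table is 115/4 ≈ $28.75 at q = 4, and P = $6 falls below it — price never covers variable cost, so the firm shuts down and loses only its fixed cost.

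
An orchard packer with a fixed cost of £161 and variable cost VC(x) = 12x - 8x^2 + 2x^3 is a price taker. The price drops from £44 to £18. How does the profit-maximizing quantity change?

Output falls from 4 to 3

MC = 12 - 16x + 6x^2; the shutdown threshold is min AVC = £4 (at x = 2).
At P = £44 ≥ min AVC, set P = MC on the rising branch: x = 4.
At P = £18 ≥ min AVC, set P = MC: x = 3. The firm stays open but cuts output.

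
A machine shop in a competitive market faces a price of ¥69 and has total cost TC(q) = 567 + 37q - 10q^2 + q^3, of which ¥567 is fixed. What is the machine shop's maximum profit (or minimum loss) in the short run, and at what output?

AVC = 37 - 10q + q^2; min AVC = ¥12 at q = 5. Since P = ¥69 ≥ min AVC, the firm produces.
MC = 37 - 20q + 3q^2. Setting P = MC and taking the root on the rising branch gives q* = 8.
TR = 69·8 = 552. TC = 567 + 168 = 735. Profit = 552 − 735 = -¥183.
Shutting down would mean losing the fixed cost of ¥567, so operating at a loss of ¥183 is better by ¥384.

Profit = -¥183 at q = 8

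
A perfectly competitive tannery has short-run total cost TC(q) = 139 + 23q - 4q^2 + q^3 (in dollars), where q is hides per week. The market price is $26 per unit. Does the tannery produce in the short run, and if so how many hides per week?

Strip out fixed cost: VC = 23q - 4q^2 + q^3. Then AVC = 23 - 4q + q^2 and MC = 23 - 8q + 3q^2.
The AVC parabola has its vertex at q = 4/2 = 2, where AVC = 23 - 4·2 + 2^2 = $19.
Because $26 ≥ $19, revenue can cover variable cost; the firm operates.
Set P = MC: 26 = 23 - 8q + 3q^2 → -3 - 8q + 3q^2 = 0. The roots are q = -1/3 and q = 3; the profit-maximizing output is on the rising part of MC, so q* = 3.
Check: AVC at q = 3 is $20 ≤ P, so revenue covers variable cost.
Profit = P·q − TC = 26·3 − 199 = -$121, a loss, but smaller than the $139 fixed cost the firm would lose by shutting down.

Produce at q = 3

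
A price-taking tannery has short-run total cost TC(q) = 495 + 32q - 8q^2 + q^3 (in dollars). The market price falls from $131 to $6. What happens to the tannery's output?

MC = 32 - 16q + 3q^2; the shutdown threshold is min AVC = $16 (at q = 4).
At P = $131 ≥ min AVC, set P = MC on the rising branch: q = 9.
At P = $6 < min AVC = $16, price no longer covers variable cost at any output, so the firm shuts down: q = 0.

Output falls from 9 to 0 (the firm shuts down)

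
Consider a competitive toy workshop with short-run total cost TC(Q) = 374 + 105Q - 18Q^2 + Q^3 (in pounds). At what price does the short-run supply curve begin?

The shutdown price is the minimum of AVC. VC = 105Q - 18Q^2 + Q^3, so AVC = 105 - 18Q + Q^2.
dAVC/dQ = -18 + 2Q = 0 gives Q = 9. min AVC = 105 - 18·9 + 9^2 = 24.
So the shutdown price is £24.

£24 per unit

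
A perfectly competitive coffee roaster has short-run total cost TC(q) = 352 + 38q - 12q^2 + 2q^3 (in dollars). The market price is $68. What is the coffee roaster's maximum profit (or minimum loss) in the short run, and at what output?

Profit = -$152 at q = 5

AVC = 38 - 12q + 2q^2; min AVC = $20 at q = 3. Since P = $68 ≥ min AVC, the firm produces.
MC = 38 - 24q + 6q^2. Setting P = MC and taking the root on the rising branch gives q* = 5.
TR = 68·5 = 340. TC = 352 + 140 = 492. Profit = 340 − 492 = -$152.
By producing, the firm covers all variable cost plus $200 of fixed cost; shutting down would lose the full $352.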